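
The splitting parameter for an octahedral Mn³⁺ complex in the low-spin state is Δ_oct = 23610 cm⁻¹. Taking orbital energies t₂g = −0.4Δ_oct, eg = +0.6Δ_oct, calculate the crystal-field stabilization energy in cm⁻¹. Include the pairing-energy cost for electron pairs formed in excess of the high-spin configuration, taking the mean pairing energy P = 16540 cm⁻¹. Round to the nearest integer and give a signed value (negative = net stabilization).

Mn sits in group 7; removing 3 electrons leaves Mn³⁺ with 7 − 3 = 4 d electrons.
Configuration: t₂g⁴ eg⁰.
The orbital stabilization is -1.6Δ_oct = -1.6 × 23610 = -37776 cm⁻¹.
High-spin d⁴ would be t₂g³ eg¹ with 0 pairs; low-spin has 1, so 1 excess pair costs +1P = +16540 cm⁻¹.
Combining: -37776 + 16540 = -21236 cm⁻¹.

-21236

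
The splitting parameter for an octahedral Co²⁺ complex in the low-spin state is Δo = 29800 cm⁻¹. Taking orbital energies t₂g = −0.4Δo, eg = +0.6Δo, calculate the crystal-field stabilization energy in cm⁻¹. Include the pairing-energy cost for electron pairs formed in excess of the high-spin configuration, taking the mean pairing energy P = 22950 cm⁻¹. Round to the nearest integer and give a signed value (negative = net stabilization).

Co sits in group 9; removing 2 electrons leaves Co²⁺ with 9 − 2 = 7 d electrons.
The d⁷ electrons fill as t₂g⁶ eg¹.
Orbital CFSE = 6(-0.4) + 1(0.6) = -1.8Δo = -1.8 × 29800 = -53640 cm⁻¹.
Relative to high-spin t₂g⁵ eg² (2 paired), the low-spin configuration has 1 additional pair, contributing +1 × 22950 = +22950 cm⁻¹.
Overall CFSE = -53640 + 22950 = -30690 cm⁻¹.

-30690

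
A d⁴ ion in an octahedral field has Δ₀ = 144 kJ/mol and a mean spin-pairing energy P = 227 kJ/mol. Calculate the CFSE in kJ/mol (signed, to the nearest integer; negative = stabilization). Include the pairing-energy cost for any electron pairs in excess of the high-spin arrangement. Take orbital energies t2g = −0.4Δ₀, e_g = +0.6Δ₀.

-86

Δ₀ < P, so pairing is avoided: the ground state is high-spin.
That gives t2g^3 e_g^1.
Orbital CFSE = -0.6Δ₀ = -0.6 × 144 = -86 kJ/mol.
High-spin has no excess pairs, so no pairing correction applies.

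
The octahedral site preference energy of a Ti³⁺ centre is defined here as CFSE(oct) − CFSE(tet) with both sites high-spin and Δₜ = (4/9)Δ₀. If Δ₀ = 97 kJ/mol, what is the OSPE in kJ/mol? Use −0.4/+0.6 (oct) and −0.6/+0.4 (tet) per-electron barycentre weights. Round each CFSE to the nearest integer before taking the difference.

Group 4 minus oxidation state +3 gives a d¹ configuration for Ti³⁺.
Octahedral high-spin t₂g¹ eg⁰: CFSE = -0.4 × 97 = -39 kJ/mol.
Tetrahedral e¹ t₂⁰ gives -0.6Δₜ = -0.6 × (4/9) × 97 = -26 kJ/mol.
OSPE = CFSE(oct) − CFSE(tet) = -39 − (-26) = -13 kJ/mol.

-13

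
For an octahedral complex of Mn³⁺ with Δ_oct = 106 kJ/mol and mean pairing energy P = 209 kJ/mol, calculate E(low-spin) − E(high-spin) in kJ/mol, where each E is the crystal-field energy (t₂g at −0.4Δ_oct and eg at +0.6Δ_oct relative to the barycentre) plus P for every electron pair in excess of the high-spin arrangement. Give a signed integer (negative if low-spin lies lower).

Group 7 minus oxidation state +3 gives a d⁴ configuration for Mn³⁺.
High-spin: t₂g³ eg¹, CFSE = -0.6Δ_oct = -64 kJ/mol.
Low-spin t₂g⁴ eg⁰ gives -1.6Δ_oct = -170 kJ/mol, but forming 1 extra pair costs 1P = 209 kJ/mol, so E(LS) = -170 + 209 = 39 kJ/mol.
E(LS) − E(HS) = 39 − (-64) = 103 kJ/mol.

103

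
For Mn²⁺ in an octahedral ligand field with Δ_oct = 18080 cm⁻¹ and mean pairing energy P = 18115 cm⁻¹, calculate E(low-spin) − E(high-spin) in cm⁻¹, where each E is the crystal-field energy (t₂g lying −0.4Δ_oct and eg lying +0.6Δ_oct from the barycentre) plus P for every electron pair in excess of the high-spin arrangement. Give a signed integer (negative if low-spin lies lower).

Mn is in group 7, so Mn²⁺ is d⁵ (7 − 2 = 5).
High-spin: t₂g³ eg², CFSE = 0.0Δ_oct = 0 cm⁻¹.
Low-spin: t₂g⁵ eg⁰, orbital CFSE = -2.0Δ_oct = -36160 cm⁻¹; plus 2 excess pairs × P = +36230 cm⁻¹; total 70 cm⁻¹.
Thus E(LS) − E(HS) = 70 cm⁻¹.

70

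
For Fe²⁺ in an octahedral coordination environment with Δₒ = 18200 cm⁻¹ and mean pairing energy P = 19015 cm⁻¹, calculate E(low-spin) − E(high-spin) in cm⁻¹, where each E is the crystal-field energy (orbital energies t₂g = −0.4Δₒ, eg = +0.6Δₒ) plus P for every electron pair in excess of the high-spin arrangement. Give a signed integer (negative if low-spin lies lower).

Fe is in group 8, so Fe²⁺ is d⁶ (8 − 2 = 6).
High-spin: t₂g⁴ eg², CFSE = -0.4Δₒ = -7280 cm⁻¹.
For low-spin the configuration is t₂g⁶ eg⁰: orbital energy -2.4 × 18200 = -43680 cm⁻¹, and 2 additional pairs relative to high-spin add 38030 cm⁻¹, giving -5650 cm⁻¹.
E(LS) − E(HS) = -5650 − (-7280) = 1630 cm⁻¹.

1630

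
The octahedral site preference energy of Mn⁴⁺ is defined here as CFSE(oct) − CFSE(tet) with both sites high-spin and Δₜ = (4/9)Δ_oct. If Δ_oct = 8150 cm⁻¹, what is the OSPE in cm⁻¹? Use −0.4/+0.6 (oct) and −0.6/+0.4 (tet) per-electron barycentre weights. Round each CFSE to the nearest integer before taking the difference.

Mn⁴⁺: group 7, so d-count = 7 − 4 = 3.
Octahedral high-spin t₂g³ eg⁰: CFSE = -1.2 × 8150 = -9780 cm⁻¹.
In a tetrahedral site the filling is e² t₂¹: CFSE(tet) = -0.8Δₜ = -0.8 × (4/9)(8150) = -2898 cm⁻¹.
Subtracting, OSPE = -9780 − (-2898) = -6882 cm⁻¹.

-6882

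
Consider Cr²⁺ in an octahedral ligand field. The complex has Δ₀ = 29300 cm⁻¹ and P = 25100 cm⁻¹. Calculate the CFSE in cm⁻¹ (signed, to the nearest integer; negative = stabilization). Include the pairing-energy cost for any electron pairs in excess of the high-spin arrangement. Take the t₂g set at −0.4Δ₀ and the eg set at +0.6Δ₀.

Cr is in group 6, so Cr²⁺ is d⁴ (6 − 2 = 4).
Here Δ₀ > P (29300 > 25100), so the low-spin state is favoured.
That gives t₂g⁴ eg⁰.
Orbital CFSE = -1.6Δ₀ = -1.6 × 29300 = -46880 cm⁻¹.
Excess pairs vs high-spin: 1 − 0 = 1; pairing cost = +25100 cm⁻¹.
Net CFSE = -46880 + 25100 = -21780 cm⁻¹.

-21780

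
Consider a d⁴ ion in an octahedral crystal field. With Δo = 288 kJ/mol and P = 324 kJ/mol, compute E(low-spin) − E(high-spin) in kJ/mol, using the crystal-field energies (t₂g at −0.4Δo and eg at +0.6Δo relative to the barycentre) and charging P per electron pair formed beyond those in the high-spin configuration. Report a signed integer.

36

High-spin d⁴ fills as t₂g³ eg¹ with CFSE 3(−0.4) + 1(+0.6) = -0.6Δo = -173 kJ/mol.
Low-spin: t₂g⁴ eg⁰, orbital CFSE = -1.6Δo = -461 kJ/mol; plus 1 excess pair × P = +324 kJ/mol; total -137 kJ/mol.
Thus E(LS) − E(HS) = 36 kJ/mol.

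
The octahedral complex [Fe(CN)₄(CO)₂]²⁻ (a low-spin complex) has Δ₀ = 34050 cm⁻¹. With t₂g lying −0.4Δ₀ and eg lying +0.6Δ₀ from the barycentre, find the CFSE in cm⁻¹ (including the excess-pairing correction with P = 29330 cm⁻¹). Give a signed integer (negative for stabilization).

Ligand charges: 4×(-1) from CN⁻ and 2×(+0) from CO sum to -4; with overall charge -2, Fe is +2.
Fe is in group 8, so Fe²⁺ is d⁶ (8 − 2 = 6).
Configuration: t₂g⁶ eg⁰.
Orbital CFSE = 6(-0.4) + 0(0.6) = -2.4Δ₀ = -2.4 × 34050 = -81720 cm⁻¹.
High-spin d⁶ would be t₂g⁴ eg² with 1 pair; low-spin has 3, so 2 excess pairs cost +2P = +58660 cm⁻¹.
Combining: -81720 + 58660 = -23060 cm⁻¹.

-23060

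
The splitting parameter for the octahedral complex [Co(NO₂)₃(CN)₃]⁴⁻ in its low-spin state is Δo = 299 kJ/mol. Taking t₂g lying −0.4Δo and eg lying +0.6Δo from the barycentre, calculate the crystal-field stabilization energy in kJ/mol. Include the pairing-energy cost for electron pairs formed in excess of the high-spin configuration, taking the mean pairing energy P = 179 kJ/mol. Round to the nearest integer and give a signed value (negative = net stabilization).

-359

Ligand charges: 3×(-1) from NO₂⁻ and 3×(-1) from CN⁻ sum to -6; with overall charge -4, Co is +2.
Group 9 minus oxidation state +2 gives a d⁷ configuration for Co²⁺.
Configuration: t₂g⁶ eg¹.
CFSE(orbital) = 6×(-0.4Δo) + 1×(0.6Δo) = -1.8Δo; with Δo = 299 kJ/mol that is -538 kJ/mol.
Relative to high-spin t₂g⁵ eg² (2 paired), the low-spin configuration has 1 additional pair, contributing +1 × 179 = +179 kJ/mol.
Combining: -538 + 179 = -359 kJ/mol.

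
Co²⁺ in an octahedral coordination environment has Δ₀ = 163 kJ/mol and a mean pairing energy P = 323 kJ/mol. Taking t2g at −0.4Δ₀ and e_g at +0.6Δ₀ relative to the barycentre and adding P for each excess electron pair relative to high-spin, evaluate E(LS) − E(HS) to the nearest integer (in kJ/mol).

Co is in group 9, so Co²⁺ is d⁷ (9 − 2 = 7).
High-spin d⁷ fills as t2g^5 e_g^2 with CFSE 5(−0.4) + 2(+0.6) = -0.8Δ₀ = -130 kJ/mol.
For low-spin the configuration is t2g^6 e_g^1: orbital energy -1.8 × 163 = -293 kJ/mol, and 1 additional pair relative to high-spin adds 323 kJ/mol, giving 30 kJ/mol.
Thus E(LS) − E(HS) = 160 kJ/mol.

160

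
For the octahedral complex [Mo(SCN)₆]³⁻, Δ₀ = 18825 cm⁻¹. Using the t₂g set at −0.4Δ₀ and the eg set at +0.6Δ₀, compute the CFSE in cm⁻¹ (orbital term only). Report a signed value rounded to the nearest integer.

Each SCN⁻ contributes -1; 6 × (-1) = -6. With overall charge -3, Mo is in the +3 oxidation state.
Mo³⁺: group 6, so d-count = 6 − 3 = 3.
The d³ electrons fill as t₂g³ eg⁰.
CFSE(orbital) = 3×(-0.4Δ₀) + 0×(0.6Δ₀) = -1.2Δ₀; with Δ₀ = 18825 cm⁻¹ that is -22590 cm⁻¹.

-22590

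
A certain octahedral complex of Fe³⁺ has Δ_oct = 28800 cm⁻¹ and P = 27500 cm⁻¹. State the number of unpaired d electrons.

Fe is in group 8, so Fe³⁺ is d⁵ (8 − 3 = 5).
With Δ_oct > P the complex is low-spin.
Filling d⁵ accordingly: t₂g⁵ eg⁰.
Unpaired electrons: 1.

1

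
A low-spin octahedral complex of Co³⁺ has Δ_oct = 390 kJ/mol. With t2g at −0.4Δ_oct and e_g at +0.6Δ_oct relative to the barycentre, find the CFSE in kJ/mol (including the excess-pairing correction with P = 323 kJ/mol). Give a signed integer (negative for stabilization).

-290

Co sits in group 9; removing 3 electrons leaves Co³⁺ with 9 − 3 = 6 d electrons.
Electron filling gives t2g^6 e_g^0.
Orbital CFSE = 6(-0.4) + 0(0.6) = -2.4Δ_oct = -2.4 × 390 = -936 kJ/mol.
Relative to high-spin t2g^4 e_g^2 (1 paired), the low-spin configuration has 2 additional pairs, contributing +2 × 323 = +646 kJ/mol.
Combining: -936 + 646 = -290 kJ/mol.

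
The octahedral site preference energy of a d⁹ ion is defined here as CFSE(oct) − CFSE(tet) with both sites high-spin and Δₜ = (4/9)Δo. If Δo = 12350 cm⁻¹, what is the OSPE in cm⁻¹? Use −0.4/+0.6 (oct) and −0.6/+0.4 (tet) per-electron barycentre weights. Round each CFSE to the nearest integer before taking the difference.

-5214

In an octahedral site d⁹ (HS) is t₂g⁶ eg³, giving CFSE(oct) = -0.6Δo = -7410 cm⁻¹.
In a tetrahedral site the filling is e⁴ t₂⁵: CFSE(tet) = -0.4Δₜ = -0.4 × (4/9)(12350) = -2196 cm⁻¹.
Subtracting, OSPE = -7410 − (-2196) = -5214 cm⁻¹.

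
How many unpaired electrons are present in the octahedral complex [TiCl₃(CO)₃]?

1

Ligand charges: 3×(-1) from Cl⁻ and 3×(+0) from CO sum to -3; with overall charge +0, Ti is +3.
Ti³⁺: group 4, so d-count = 4 − 3 = 1.
Configuration: t2g^1 e_g^0, giving 1 unpaired electron.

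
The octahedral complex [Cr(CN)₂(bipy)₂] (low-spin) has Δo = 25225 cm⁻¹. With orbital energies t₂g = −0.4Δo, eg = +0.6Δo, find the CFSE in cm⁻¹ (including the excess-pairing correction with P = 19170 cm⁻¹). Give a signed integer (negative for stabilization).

Ligand charges: 2×(-1) from CN⁻ and 2×(+0) from bipy sum to -2; with overall charge +0, Cr is +2.
Group 6 minus oxidation state +2 gives a d⁴ configuration for Cr²⁺.
Configuration: t₂g⁴ eg⁰.
The orbital stabilization is -1.6Δo = -1.6 × 25225 = -40360 cm⁻¹.
Pairing penalty: 1 pair vs 0 in the high-spin reference → 1 extra × P = 19170 cm⁻¹.
Combining: -40360 + 19170 = -21190 cm⁻¹.

-21190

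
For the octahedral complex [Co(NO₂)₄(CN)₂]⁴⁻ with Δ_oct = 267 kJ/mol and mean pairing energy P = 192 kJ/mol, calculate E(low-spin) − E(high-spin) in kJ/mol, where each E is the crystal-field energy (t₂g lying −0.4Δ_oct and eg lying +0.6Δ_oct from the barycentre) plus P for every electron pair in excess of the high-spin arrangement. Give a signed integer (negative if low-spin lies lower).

-75

Ligand charges: 4×(-1) from NO₂⁻ and 2×(-1) from CN⁻ sum to -6; with overall charge -4, Co is +2.
Group 9 minus oxidation state +2 gives a d⁷ configuration for Co²⁺.
High-spin d⁷ fills as t₂g⁵ eg² with CFSE 5(−0.4) + 2(+0.6) = -0.8Δ_oct = -214 kJ/mol.
For low-spin the configuration is t₂g⁶ eg¹: orbital energy -1.8 × 267 = -481 kJ/mol, and 1 additional pair relative to high-spin adds 192 kJ/mol, giving -289 kJ/mol.
Thus E(LS) − E(HS) = -75 kJ/mol.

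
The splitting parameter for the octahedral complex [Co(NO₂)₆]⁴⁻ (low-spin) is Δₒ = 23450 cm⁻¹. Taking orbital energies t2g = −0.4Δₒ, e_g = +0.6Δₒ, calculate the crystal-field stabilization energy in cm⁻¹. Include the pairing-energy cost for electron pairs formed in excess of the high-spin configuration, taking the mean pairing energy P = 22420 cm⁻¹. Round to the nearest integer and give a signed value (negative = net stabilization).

-19790

Each NO₂⁻ contributes -1; 6 × (-1) = -6. With overall charge -4, Co is in the +2 oxidation state.
Co sits in group 9; removing 2 electrons leaves Co²⁺ with 9 − 2 = 7 d electrons.
The d⁷ electrons fill as t2g^6 e_g^1.
CFSE(orbital) = 6×(-0.4Δₒ) + 1×(0.6Δₒ) = -1.8Δₒ; with Δₒ = 23450 cm⁻¹ that is -42210 cm⁻¹.
Pairing penalty: 3 pairs vs 2 in the high-spin reference → 1 extra × P = 22420 cm⁻¹.
Combining: -42210 + 22420 = -19790 cm⁻¹.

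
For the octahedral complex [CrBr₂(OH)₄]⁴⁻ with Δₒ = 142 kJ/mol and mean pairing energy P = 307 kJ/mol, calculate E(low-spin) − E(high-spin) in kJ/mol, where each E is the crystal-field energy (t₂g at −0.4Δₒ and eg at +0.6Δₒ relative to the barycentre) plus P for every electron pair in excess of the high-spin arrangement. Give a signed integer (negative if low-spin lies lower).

165

Ligand charges: 2×(-1) from Br⁻ and 4×(-1) from OH⁻ sum to -6; with overall charge -4, Cr is +2.
Cr sits in group 6; removing 2 electrons leaves Cr²⁺ with 6 − 2 = 4 d electrons.
High-spin: t₂g³ eg¹, CFSE = -0.6Δₒ = -85 kJ/mol.
Low-spin: t₂g⁴ eg⁰, orbital CFSE = -1.6Δₒ = -227 kJ/mol; plus 1 excess pair × P = +307 kJ/mol; total 80 kJ/mol.
Thus E(LS) − E(HS) = 165 kJ/mol.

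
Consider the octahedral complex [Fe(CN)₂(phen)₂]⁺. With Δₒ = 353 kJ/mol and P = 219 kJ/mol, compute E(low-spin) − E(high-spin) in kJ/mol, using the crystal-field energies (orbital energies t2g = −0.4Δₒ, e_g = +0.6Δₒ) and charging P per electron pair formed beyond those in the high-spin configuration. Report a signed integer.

Ligand charges: 2×(-1) from CN⁻ and 2×(+0) from phen sum to -2; with overall charge +1, Fe is +3.
Fe sits in group 8; removing 3 electrons leaves Fe³⁺ with 8 − 3 = 5 d electrons.
High-spin: t2g^3 e_g^2, CFSE = 0.0Δₒ = 0 kJ/mol.
Low-spin: t2g^5 e_g^0, orbital CFSE = -2.0Δₒ = -706 kJ/mol; plus 2 excess pairs × P = +438 kJ/mol; total -268 kJ/mol.
The difference is -268 − (0) = -268 kJ/mol, so low-spin lies lower.

-268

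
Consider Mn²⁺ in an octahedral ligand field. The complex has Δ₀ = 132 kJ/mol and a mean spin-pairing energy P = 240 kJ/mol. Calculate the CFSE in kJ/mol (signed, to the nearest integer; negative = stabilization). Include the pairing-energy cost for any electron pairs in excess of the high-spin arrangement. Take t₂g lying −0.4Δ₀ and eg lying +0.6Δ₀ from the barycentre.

0

Mn sits in group 7; removing 2 electrons leaves Mn²⁺ with 7 − 2 = 5 d electrons.
Here Δ₀ < P (132 < 240), so the high-spin state is favoured.
That gives t₂g³ eg².
Orbital CFSE = 0.0Δ₀ = 0.0 × 132 = 0 kJ/mol.
High-spin has no excess pairs, so no pairing correction applies.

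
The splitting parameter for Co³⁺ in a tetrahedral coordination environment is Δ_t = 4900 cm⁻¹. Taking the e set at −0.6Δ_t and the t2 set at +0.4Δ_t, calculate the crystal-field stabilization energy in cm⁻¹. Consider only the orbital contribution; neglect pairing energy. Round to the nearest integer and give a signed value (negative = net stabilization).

Co is in group 9, so Co³⁺ is d⁶ (9 − 3 = 6).
With tetrahedral geometry the complex is necessarily high-spin.
Electron filling gives e^3 t2^3.
CFSE(orbital) = 3×(-0.6Δ_t) + 3×(0.4Δ_t) = -0.6Δ_t; with Δ_t = 4900 cm⁻¹ that is -2940 cm⁻¹.

-2940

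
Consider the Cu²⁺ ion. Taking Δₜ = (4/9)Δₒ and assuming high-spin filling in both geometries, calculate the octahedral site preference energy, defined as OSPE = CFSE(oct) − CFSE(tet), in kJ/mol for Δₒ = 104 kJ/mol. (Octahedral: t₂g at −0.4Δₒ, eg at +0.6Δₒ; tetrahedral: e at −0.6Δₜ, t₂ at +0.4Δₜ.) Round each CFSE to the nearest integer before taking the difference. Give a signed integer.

Group 11 minus oxidation state +2 gives a d⁹ configuration for Cu²⁺.
Octahedral (high-spin): t₂g⁶ eg³, CFSE = 6(−0.4) + 3(+0.6) = -0.6Δₒ = -0.6 × 104 = -62 kJ/mol.
Tetrahedral: e⁴ t₂⁵, CFSE = 4(−0.6) + 5(+0.4) = -0.4Δₜ = -0.4 × (4/9) × 104 = -18 kJ/mol.
Subtracting, OSPE = -62 − (-18) = -44 kJ/mol.

-44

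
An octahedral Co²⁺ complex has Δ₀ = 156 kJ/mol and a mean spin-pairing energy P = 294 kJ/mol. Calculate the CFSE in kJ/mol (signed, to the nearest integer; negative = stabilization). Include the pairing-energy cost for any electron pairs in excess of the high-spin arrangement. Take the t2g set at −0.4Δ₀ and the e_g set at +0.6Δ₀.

Co sits in group 9; removing 2 electrons leaves Co²⁺ with 9 − 2 = 7 d electrons.
Here Δ₀ < P (156 < 294), so the high-spin state is favoured.
That gives t2g^5 e_g^2.
Orbital CFSE = -0.8Δ₀ = -0.8 × 156 = -125 kJ/mol.
High-spin has no excess pairs, so no pairing correction applies.

-125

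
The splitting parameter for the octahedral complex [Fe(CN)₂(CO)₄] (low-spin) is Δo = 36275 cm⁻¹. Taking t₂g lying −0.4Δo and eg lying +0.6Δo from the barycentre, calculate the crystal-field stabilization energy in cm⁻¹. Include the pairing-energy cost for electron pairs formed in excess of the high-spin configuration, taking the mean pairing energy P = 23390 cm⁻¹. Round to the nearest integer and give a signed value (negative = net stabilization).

-40280

Ligand charges: 2×(-1) from CN⁻ and 4×(+0) from CO sum to -2; with overall charge +0, Fe is +2.
Group 8 minus oxidation state +2 gives a d⁶ configuration for Fe²⁺.
Configuration: t₂g⁶ eg⁰.
The orbital stabilization is -2.4Δo = -2.4 × 36275 = -87060 cm⁻¹.
High-spin d⁶ would be t₂g⁴ eg² with 1 pair; low-spin has 3, so 2 excess pairs cost +2P = +46780 cm⁻¹.
Net CFSE = -87060 + 46780 = -40280 cm⁻¹.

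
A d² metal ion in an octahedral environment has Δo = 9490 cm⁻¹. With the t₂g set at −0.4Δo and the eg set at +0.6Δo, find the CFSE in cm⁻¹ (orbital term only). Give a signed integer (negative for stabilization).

-7592

Electron filling gives t₂g² eg⁰.
The orbital stabilization is -0.8Δo = -0.8 × 9490 = -7592 cm⁻¹.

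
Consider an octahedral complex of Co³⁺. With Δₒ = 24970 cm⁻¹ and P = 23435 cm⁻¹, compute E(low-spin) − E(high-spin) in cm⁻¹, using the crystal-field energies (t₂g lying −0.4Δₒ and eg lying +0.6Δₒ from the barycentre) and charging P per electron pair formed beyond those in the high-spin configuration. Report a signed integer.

Co sits in group 9; removing 3 electrons leaves Co³⁺ with 9 − 3 = 6 d electrons.
In the high-spin limit (t₂g⁴ eg²) the orbital term is -0.4Δₒ = -9988 cm⁻¹, with no excess pairing.
Low-spin t₂g⁶ eg⁰ gives -2.4Δₒ = -59928 cm⁻¹, but forming 2 extra pairs costs 2P = 46870 cm⁻¹, so E(LS) = -59928 + 46870 = -13058 cm⁻¹.
E(LS) − E(HS) = -13058 − (-9988) = -3070 cm⁻¹.

-3070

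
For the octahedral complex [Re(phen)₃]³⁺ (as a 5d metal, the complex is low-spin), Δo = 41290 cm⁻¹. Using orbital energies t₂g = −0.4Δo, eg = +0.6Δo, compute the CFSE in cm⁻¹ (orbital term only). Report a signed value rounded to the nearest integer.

-66064

phen is neutral, so the +3 overall charge sits on Re: oxidation state +3.
Re is in group 7, so Re³⁺ is d⁴ (7 − 3 = 4).
Configuration: t₂g⁴ eg⁰.
CFSE(orbital) = 4×(-0.4Δo) + 0×(0.6Δo) = -1.6Δo; with Δo = 41290 cm⁻¹ that is -66064 cm⁻¹.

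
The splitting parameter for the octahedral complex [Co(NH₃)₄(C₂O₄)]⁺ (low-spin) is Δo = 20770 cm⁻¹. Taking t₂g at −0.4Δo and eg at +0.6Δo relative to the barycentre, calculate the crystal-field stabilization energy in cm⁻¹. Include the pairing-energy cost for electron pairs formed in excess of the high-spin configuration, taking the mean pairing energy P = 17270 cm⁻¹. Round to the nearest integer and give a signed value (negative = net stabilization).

-15308

Ligand charges: 4×(+0) from NH₃ and 1×(-2) from C₂O₄²⁻ sum to -2; with overall charge +1, Co is +3.
Co sits in group 9; removing 3 electrons leaves Co³⁺ with 9 − 3 = 6 d electrons.
Electron filling gives t₂g⁶ eg⁰.
Orbital CFSE = 6(-0.4) + 0(0.6) = -2.4Δo = -2.4 × 20770 = -49848 cm⁻¹.
Pairing penalty: 3 pairs vs 1 in the high-spin reference → 2 extra × P = 34540 cm⁻¹.
Net CFSE = -49848 + 34540 = -15308 cm⁻¹.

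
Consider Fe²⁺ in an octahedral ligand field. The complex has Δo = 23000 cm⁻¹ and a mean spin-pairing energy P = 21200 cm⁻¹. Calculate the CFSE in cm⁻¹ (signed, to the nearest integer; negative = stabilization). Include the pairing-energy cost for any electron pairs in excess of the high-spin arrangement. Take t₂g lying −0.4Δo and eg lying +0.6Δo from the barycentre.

Fe is in group 8, so Fe²⁺ is d⁶ (8 − 2 = 6).
Since Δo = 23000 cm⁻¹ > P = 21200 cm⁻¹, the complex adopts the low-spin configuration.
That gives t₂g⁶ eg⁰.
Orbital CFSE = -2.4Δo = -2.4 × 23000 = -55200 cm⁻¹.
Excess pairs vs high-spin: 3 − 1 = 2; pairing cost = +42400 cm⁻¹.
Net CFSE = -55200 + 42400 = -12800 cm⁻¹.

-12800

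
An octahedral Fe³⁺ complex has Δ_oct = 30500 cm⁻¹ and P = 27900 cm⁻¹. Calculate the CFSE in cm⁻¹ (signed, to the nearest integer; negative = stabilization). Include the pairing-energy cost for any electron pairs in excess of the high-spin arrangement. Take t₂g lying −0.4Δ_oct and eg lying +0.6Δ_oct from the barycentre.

Group 8 minus oxidation state +3 gives a d⁵ configuration for Fe³⁺.
Here Δ_oct > P (30500 > 27900), so the low-spin state is favoured.
Configuration: t₂g⁵ eg⁰.
Orbital CFSE = -2.0Δ_oct = -2.0 × 30500 = -61000 cm⁻¹.
Excess pairs vs high-spin: 2 − 0 = 2; pairing cost = +55800 cm⁻¹.
Net CFSE = -61000 + 55800 = -5200 cm⁻¹.

-5200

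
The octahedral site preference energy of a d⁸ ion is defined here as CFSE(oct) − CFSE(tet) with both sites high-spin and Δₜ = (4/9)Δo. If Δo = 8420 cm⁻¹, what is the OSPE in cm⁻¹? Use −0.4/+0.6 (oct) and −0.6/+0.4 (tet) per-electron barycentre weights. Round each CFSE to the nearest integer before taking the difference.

In an octahedral site d⁸ (HS) is t₂g⁶ eg², giving CFSE(oct) = -1.2Δo = -10104 cm⁻¹.
Tetrahedral e⁴ t₂⁴ gives -0.8Δₜ = -0.8 × (4/9) × 8420 = -2994 cm⁻¹.
OSPE = -10104 − (-2994) = -7110 cm⁻¹.

-7110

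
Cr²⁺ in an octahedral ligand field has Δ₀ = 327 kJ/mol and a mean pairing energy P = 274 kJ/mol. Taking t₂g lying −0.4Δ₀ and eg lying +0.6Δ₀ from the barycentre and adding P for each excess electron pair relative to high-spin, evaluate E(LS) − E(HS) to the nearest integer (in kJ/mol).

Cr is in group 6, so Cr²⁺ is d⁴ (6 − 2 = 4).
In the high-spin limit (t₂g³ eg¹) the orbital term is -0.6Δ₀ = -196 kJ/mol, with no excess pairing.
For low-spin the configuration is t₂g⁴ eg⁰: orbital energy -1.6 × 327 = -523 kJ/mol, and 1 additional pair relative to high-spin adds 274 kJ/mol, giving -249 kJ/mol.
E(LS) − E(HS) = -249 − (-196) = -53 kJ/mol.

-53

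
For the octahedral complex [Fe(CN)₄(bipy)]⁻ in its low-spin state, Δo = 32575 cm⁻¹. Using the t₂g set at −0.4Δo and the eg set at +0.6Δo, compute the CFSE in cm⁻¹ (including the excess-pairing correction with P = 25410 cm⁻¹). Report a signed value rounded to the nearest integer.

Ligand charges: 4×(-1) from CN⁻ and 1×(+0) from bipy sum to -4; with overall charge -1, Fe is +3.
Group 8 minus oxidation state +3 gives a d⁵ configuration for Fe³⁺.
Electron filling gives t₂g⁵ eg⁰.
The orbital stabilization is -2.0Δo = -2.0 × 32575 = -65150 cm⁻¹.
High-spin d⁵ would be t₂g³ eg² with 0 pairs; low-spin has 2, so 2 excess pairs cost +2P = +50820 cm⁻¹.
Net CFSE = -65150 + 50820 = -14330 cm⁻¹.

-14330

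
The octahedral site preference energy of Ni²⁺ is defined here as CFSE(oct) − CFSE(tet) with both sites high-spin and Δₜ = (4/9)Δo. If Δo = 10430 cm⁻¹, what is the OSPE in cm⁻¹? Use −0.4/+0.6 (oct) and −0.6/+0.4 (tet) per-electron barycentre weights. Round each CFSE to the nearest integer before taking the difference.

Ni²⁺: group 10, so d-count = 10 − 2 = 8.
In an octahedral site d⁸ (HS) is t₂g⁶ eg², giving CFSE(oct) = -1.2Δo = -12516 cm⁻¹.
In a tetrahedral site the filling is e⁴ t₂⁴: CFSE(tet) = -0.8Δₜ = -0.8 × (4/9)(10430) = -3708 cm⁻¹.
OSPE = -12516 − (-3708) = -8808 cm⁻¹.

-8808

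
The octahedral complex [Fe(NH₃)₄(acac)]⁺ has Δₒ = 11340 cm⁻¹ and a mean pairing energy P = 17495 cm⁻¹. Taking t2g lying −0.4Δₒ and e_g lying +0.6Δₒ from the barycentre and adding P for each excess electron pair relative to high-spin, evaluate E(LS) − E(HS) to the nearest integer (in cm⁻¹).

12310

Ligand charges: 4×(+0) from NH₃ and 1×(-1) from acac⁻ sum to -1; with overall charge +1, Fe is +2.
Fe²⁺: group 8, so d-count = 8 − 2 = 6.
In the high-spin limit (t2g^4 e_g^2) the orbital term is -0.4Δₒ = -4536 cm⁻¹, with no excess pairing.
Low-spin t2g^6 e_g^0 gives -2.4Δₒ = -27216 cm⁻¹, but forming 2 extra pairs costs 2P = 34990 cm⁻¹, so E(LS) = -27216 + 34990 = 7774 cm⁻¹.
Thus E(LS) − E(HS) = 12310 cm⁻¹.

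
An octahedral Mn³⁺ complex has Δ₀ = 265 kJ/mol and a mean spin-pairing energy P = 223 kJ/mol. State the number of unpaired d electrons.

Mn is in group 7, so Mn³⁺ is d⁴ (7 − 3 = 4).
Since Δ₀ = 265 kJ/mol > P = 223 kJ/mol, the complex adopts the low-spin configuration.
Filling d⁴ accordingly: t2g^4 e_g^0.
Unpaired electrons: 2.

2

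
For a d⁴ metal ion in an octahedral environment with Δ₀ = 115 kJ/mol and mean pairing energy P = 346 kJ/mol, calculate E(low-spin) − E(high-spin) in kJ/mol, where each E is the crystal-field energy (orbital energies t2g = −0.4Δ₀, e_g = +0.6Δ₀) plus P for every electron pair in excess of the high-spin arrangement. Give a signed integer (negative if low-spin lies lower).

231

In the high-spin limit (t2g^3 e_g^1) the orbital term is -0.6Δ₀ = -69 kJ/mol, with no excess pairing.
For low-spin the configuration is t2g^4 e_g^0: orbital energy -1.6 × 115 = -184 kJ/mol, and 1 additional pair relative to high-spin adds 346 kJ/mol, giving 162 kJ/mol.
Thus E(LS) − E(HS) = 231 kJ/mol.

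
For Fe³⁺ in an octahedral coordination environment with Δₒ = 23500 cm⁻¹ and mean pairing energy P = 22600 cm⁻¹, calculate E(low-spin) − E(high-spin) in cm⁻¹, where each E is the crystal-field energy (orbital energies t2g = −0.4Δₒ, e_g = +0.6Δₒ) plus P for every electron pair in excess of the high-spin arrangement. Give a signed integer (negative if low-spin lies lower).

Fe³⁺: group 8, so d-count = 8 − 3 = 5.
High-spin: t2g^3 e_g^2, CFSE = 0.0Δₒ = 0 cm⁻¹.
For low-spin the configuration is t2g^5 e_g^0: orbital energy -2.0 × 23500 = -47000 cm⁻¹, and 2 additional pairs relative to high-spin add 45200 cm⁻¹, giving -1800 cm⁻¹.
Thus E(LS) − E(HS) = -1800 cm⁻¹.

-1800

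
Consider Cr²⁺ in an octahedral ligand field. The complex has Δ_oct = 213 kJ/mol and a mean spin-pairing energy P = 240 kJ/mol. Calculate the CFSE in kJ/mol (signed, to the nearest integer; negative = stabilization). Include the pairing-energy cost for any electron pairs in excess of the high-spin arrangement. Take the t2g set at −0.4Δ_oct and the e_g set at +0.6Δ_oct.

Group 6 minus oxidation state +2 gives a d⁴ configuration for Cr²⁺.
With Δ_oct < P the complex is high-spin.
That gives t2g^3 e_g^1.
Orbital CFSE = -0.6Δ_oct = -0.6 × 213 = -128 kJ/mol.
High-spin has no excess pairs, so no pairing correction applies.

-128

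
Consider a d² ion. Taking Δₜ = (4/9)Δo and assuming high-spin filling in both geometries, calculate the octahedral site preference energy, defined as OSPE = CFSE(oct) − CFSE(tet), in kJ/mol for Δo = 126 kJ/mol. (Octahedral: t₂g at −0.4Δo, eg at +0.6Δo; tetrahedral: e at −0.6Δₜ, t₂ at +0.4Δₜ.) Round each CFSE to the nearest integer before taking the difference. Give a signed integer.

-34

Octahedral high-spin t2g^2 e_g^0: CFSE = -0.8 × 126 = -101 kJ/mol.
Tetrahedral e^2 t2^0 gives -1.2Δₜ = -1.2 × (4/9) × 126 = -67 kJ/mol.
OSPE = -101 − (-67) = -34 kJ/mol.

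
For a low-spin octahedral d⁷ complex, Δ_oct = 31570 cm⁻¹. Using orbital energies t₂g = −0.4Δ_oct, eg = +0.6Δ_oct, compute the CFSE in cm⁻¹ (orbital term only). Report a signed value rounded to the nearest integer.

-56826

Configuration: t₂g⁶ eg¹.
The orbital stabilization is -1.8Δ_oct = -1.8 × 31570 = -56826 cm⁻¹.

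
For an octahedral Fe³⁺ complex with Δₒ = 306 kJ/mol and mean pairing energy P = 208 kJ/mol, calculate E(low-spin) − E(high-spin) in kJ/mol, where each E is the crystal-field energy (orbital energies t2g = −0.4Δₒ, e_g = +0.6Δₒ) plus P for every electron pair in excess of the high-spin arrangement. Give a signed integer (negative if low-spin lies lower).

-196

Fe sits in group 8; removing 3 electrons leaves Fe³⁺ with 8 − 3 = 5 d electrons.
In the high-spin limit (t2g^3 e_g^2) the orbital term is 0.0Δₒ = 0 kJ/mol, with no excess pairing.
Low-spin: t2g^5 e_g^0, orbital CFSE = -2.0Δₒ = -612 kJ/mol; plus 2 excess pairs × P = +416 kJ/mol; total -196 kJ/mol.
Thus E(LS) − E(HS) = -196 kJ/mol.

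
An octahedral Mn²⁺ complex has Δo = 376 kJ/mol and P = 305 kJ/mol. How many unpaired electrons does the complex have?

1

Group 7 minus oxidation state +2 gives a d⁵ configuration for Mn²⁺.
Since Δo = 376 kJ/mol > P = 305 kJ/mol, the complex adopts the low-spin configuration.
Filling d⁵ accordingly: t₂g⁵ eg⁰.
Unpaired electrons: 1.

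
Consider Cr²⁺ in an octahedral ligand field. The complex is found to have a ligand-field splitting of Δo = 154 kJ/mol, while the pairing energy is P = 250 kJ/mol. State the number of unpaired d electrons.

Group 6 minus oxidation state +2 gives a d⁴ configuration for Cr²⁺.
Since Δo = 154 kJ/mol < P = 250 kJ/mol, the complex adopts the high-spin configuration.
Filling d⁴ accordingly: t₂g³ eg¹.
Unpaired electrons: 4.

4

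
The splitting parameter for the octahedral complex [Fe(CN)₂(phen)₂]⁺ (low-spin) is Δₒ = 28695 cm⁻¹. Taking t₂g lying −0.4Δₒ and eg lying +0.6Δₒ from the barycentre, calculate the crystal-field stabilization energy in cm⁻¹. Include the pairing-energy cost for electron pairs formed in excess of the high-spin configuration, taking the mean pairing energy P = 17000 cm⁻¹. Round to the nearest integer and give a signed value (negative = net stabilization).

-23390

Ligand charges: 2×(-1) from CN⁻ and 2×(+0) from phen sum to -2; with overall charge +1, Fe is +3.
Fe³⁺: group 8, so d-count = 8 − 3 = 5.
Electron filling gives t₂g⁵ eg⁰.
The orbital stabilization is -2.0Δₒ = -2.0 × 28695 = -57390 cm⁻¹.
Pairing penalty: 2 pairs vs 0 in the high-spin reference → 2 extra × P = 34000 cm⁻¹.
Overall CFSE = -57390 + 34000 = -23390 cm⁻¹.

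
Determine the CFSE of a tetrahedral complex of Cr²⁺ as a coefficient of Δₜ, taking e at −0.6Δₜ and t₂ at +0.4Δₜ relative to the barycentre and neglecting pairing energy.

-0.4 Δₜ

Group 6 minus oxidation state +2 gives a d⁴ configuration for Cr²⁺.
With tetrahedral geometry the complex is necessarily high-spin.
Configuration: e² t₂².
CFSE = 2(-0.6Δₜ) + 2(0.4Δₜ) = -1.2Δₜ + 0.8Δₜ = -0.4Δₜ.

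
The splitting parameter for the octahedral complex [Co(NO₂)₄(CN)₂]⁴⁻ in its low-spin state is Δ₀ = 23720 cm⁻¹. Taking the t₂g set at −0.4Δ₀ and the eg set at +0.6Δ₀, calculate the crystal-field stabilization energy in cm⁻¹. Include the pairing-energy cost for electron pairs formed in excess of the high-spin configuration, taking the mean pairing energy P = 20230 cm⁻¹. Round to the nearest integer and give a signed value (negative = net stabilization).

-22466

Ligand charges: 4×(-1) from NO₂⁻ and 2×(-1) from CN⁻ sum to -6; with overall charge -4, Co is +2.
Co sits in group 9; removing 2 electrons leaves Co²⁺ with 9 − 2 = 7 d electrons.
Electron filling gives t₂g⁶ eg¹.
The orbital stabilization is -1.8Δ₀ = -1.8 × 23720 = -42696 cm⁻¹.
High-spin d⁷ would be t₂g⁵ eg² with 2 pairs; low-spin has 3, so 1 excess pair costs +1P = +20230 cm⁻¹.
Net CFSE = -42696 + 20230 = -22466 cm⁻¹.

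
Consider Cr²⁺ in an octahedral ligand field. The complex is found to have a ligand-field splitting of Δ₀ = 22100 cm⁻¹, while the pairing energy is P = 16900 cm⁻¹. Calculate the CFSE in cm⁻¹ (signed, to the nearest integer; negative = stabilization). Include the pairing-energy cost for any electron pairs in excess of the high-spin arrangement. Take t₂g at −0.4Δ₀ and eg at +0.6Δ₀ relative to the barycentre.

Group 6 minus oxidation state +2 gives a d⁴ configuration for Cr²⁺.
Since Δ₀ = 22100 cm⁻¹ > P = 16900 cm⁻¹, the complex adopts the low-spin configuration.
Filling d⁴ accordingly: t₂g⁴ eg⁰.
Orbital CFSE = -1.6Δ₀ = -1.6 × 22100 = -35360 cm⁻¹.
Excess pairs vs high-spin: 1 − 0 = 1; pairing cost = +16900 cm⁻¹.
Net CFSE = -35360 + 16900 = -18460 cm⁻¹.

-18460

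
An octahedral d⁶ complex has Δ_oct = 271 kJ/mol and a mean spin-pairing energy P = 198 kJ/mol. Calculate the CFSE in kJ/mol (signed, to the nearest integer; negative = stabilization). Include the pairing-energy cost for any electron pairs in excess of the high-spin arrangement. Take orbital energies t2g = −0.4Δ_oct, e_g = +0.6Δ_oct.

With Δ_oct > P the complex is low-spin.
That gives t2g^6 e_g^0.
Orbital CFSE = -2.4Δ_oct = -2.4 × 271 = -650 kJ/mol.
Excess pairs vs high-spin: 3 − 1 = 2; pairing cost = +396 kJ/mol.
Net CFSE = -650 + 396 = -254 kJ/mol.

-254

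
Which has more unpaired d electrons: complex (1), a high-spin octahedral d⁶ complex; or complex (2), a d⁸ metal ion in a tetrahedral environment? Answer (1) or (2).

(1)

(1): t₂g⁴ eg² → 4 unpaired.
(2): With tetrahedral geometry the complex is necessarily high-spin; e^4 t2^4 → 2 unpaired.
So (1) has more unpaired electrons.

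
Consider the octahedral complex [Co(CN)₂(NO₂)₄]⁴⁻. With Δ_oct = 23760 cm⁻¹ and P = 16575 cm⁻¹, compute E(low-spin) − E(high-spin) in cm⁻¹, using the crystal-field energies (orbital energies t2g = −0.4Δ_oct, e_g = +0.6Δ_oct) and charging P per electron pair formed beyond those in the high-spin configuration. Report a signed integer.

Ligand charges: 2×(-1) from CN⁻ and 4×(-1) from NO₂⁻ sum to -6; with overall charge -4, Co is +2.
Group 9 minus oxidation state +2 gives a d⁷ configuration for Co²⁺.
In the high-spin limit (t2g^5 e_g^2) the orbital term is -0.8Δ_oct = -19008 cm⁻¹, with no excess pairing.
Low-spin: t2g^6 e_g^1, orbital CFSE = -1.8Δ_oct = -42768 cm⁻¹; plus 1 excess pair × P = +16575 cm⁻¹; total -26193 cm⁻¹.
E(LS) − E(HS) = -26193 − (-19008) = -7185 cm⁻¹.

-7185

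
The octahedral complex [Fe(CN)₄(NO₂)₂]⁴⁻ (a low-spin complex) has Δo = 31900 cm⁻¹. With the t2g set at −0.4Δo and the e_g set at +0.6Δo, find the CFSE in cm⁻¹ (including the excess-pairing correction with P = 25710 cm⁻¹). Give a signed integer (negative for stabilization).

Ligand charges: 4×(-1) from CN⁻ and 2×(-1) from NO₂⁻ sum to -6; with overall charge -4, Fe is +2.
Fe sits in group 8; removing 2 electrons leaves Fe²⁺ with 8 − 2 = 6 d electrons.
Electron filling gives t2g^6 e_g^0.
Orbital CFSE = 6(-0.4) + 0(0.6) = -2.4Δo = -2.4 × 31900 = -76560 cm⁻¹.
High-spin d⁶ would be t2g^4 e_g^2 with 1 pair; low-spin has 3, so 2 excess pairs cost +2P = +51420 cm⁻¹.
Net CFSE = -76560 + 51420 = -25140 cm⁻¹.

-25140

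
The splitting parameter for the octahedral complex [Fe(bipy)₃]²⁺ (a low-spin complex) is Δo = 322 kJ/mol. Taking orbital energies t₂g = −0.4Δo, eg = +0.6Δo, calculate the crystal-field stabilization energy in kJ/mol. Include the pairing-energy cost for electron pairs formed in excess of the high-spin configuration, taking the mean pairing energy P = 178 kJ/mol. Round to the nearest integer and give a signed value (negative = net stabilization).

-417

bipy is neutral, so the +2 overall charge sits on Fe: oxidation state +2.
Fe is in group 8, so Fe²⁺ is d⁶ (8 − 2 = 6).
The d⁶ electrons fill as t₂g⁶ eg⁰.
CFSE(orbital) = 6×(-0.4Δo) + 0×(0.6Δo) = -2.4Δo; with Δo = 322 kJ/mol that is -773 kJ/mol.
Relative to high-spin t₂g⁴ eg² (1 paired), the low-spin configuration has 2 additional pairs, contributing +2 × 178 = +356 kJ/mol.
Net CFSE = -773 + 356 = -417 kJ/mol.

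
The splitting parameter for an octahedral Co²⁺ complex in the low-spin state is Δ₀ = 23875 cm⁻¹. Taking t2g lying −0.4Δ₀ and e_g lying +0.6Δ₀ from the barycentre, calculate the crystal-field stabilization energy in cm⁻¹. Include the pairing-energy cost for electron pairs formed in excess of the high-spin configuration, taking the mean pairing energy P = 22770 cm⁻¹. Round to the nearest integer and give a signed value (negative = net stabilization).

Group 9 minus oxidation state +2 gives a d⁷ configuration for Co²⁺.
Configuration: t2g^6 e_g^1.
Orbital CFSE = 6(-0.4) + 1(0.6) = -1.8Δ₀ = -1.8 × 23875 = -42975 cm⁻¹.
Pairing penalty: 3 pairs vs 2 in the high-spin reference → 1 extra × P = 22770 cm⁻¹.
Combining: -42975 + 22770 = -20205 cm⁻¹.

-20205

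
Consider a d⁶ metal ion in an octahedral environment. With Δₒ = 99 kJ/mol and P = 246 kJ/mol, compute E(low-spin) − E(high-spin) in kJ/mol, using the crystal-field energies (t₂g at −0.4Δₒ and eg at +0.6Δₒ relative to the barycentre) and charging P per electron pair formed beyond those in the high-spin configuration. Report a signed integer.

294

High-spin d⁶ fills as t₂g⁴ eg² with CFSE 4(−0.4) + 2(+0.6) = -0.4Δₒ = -40 kJ/mol.
For low-spin the configuration is t₂g⁶ eg⁰: orbital energy -2.4 × 99 = -238 kJ/mol, and 2 additional pairs relative to high-spin add 492 kJ/mol, giving 254 kJ/mol.
The difference is 254 − (-40) = 294 kJ/mol, so high-spin lies lower.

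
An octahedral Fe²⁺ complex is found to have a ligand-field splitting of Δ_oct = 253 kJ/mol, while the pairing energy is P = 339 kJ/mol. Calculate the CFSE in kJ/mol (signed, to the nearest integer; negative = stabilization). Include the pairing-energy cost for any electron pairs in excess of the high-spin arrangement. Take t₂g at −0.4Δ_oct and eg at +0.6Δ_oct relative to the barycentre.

-101

Fe is in group 8, so Fe²⁺ is d⁶ (8 − 2 = 6).
Since Δ_oct = 253 kJ/mol < P = 339 kJ/mol, the complex adopts the high-spin configuration.
Configuration: t₂g⁴ eg².
Orbital CFSE = -0.4Δ_oct = -0.4 × 253 = -101 kJ/mol.
High-spin has no excess pairs, so no pairing correction applies.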